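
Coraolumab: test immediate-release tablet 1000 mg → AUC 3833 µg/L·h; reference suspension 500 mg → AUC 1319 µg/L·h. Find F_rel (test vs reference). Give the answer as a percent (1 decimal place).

F_rel = (AUC_test/D_test) / (AUC_ref/D_ref)
      = (3833/1000) / (1319/500)
      = 3.833 / 2.638 = 1.4530 = 145.30%

F_rel = 145.3%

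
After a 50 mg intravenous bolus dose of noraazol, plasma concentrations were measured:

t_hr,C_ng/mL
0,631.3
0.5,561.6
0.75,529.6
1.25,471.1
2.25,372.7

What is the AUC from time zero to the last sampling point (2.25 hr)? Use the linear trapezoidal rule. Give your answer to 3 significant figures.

Trapezoidal AUC_0→2.25:
  [0→0.5]: (631.3+561.6)/2 × 0.5 = 298.225
  [0.5→0.75]: (561.6+529.6)/2 × 0.25 = 136.4
  [0.75→1.25]: (529.6+471.1)/2 × 0.5 = 250.175
  [1.25→2.25]: (471.1+372.7)/2 × 1 = 421.9
  Sum = 1106.7 ng/mL·hr

AUC = 1110 ng/mL·hr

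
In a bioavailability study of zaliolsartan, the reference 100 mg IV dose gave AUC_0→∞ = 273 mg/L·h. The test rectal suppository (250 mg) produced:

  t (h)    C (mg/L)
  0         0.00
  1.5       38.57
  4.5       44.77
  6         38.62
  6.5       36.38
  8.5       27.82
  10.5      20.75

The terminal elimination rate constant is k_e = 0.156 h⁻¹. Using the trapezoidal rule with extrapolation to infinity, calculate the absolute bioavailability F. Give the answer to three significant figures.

Trapezoidal AUC_0→10.5 (rectal suppository):
  [0→1.5]: (0.00+38.57)/2 × 1.5 = 28.9275
  [1.5→4.5]: (38.57+44.77)/2 × 3 = 125.01
  [4.5→6]: (44.77+38.62)/2 × 1.5 = 62.5425
  [6→6.5]: (38.62+36.38)/2 × 0.5 = 18.75
  [6.5→8.5]: (36.38+27.82)/2 × 2 = 64.2
  [8.5→10.5]: (27.82+20.75)/2 × 2 = 48.57
  Sum = 348.0 mg/L·h
Tail: C_last/k_e = 20.75/0.156 = 133.013
AUC_0→∞ (rectal suppository) = 348.0 + 133.013 = 481.013 mg/L·h
F = (AUC_ev/D_ev)/(AUC_iv/D_iv) = (481.013/250)/(273/100) = 1.924052/2.73 = 0.7048

F = 0.705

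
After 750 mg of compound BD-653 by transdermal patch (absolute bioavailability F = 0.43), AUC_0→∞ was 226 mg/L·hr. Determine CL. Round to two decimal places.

CL = F × Dose / AUC_0→∞
   = 0.43 × 750 / 226 = 1.42699 L/hr

CL = 1.43 L/hr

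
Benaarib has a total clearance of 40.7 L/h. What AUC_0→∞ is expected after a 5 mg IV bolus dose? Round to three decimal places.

AUC_0→∞ = Dose_iv / CL
        = 5 / 40.7 = 0.12285 mg/L·h

AUC = 0.123 mg/L·h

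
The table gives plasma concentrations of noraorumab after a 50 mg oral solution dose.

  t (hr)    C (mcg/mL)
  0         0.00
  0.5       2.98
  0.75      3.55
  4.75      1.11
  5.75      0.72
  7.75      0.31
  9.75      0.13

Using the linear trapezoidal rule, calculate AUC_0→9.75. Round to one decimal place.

AUC = 13.3 mcg/mL·hr

Trapezoidal AUC_0→9.75:
  [0→0.5]: (0.00+2.98)/2 × 0.5 = 0.745
  [0.5→0.75]: (2.98+3.55)/2 × 0.25 = 0.81625
  [0.75→4.75]: (3.55+1.11)/2 × 4 = 9.32
  [4.75→5.75]: (1.11+0.72)/2 × 1 = 0.915
  [5.75→7.75]: (0.72+0.31)/2 × 2 = 1.03
  [7.75→9.75]: (0.31+0.13)/2 × 2 = 0.44
  Sum = 13.26625 mcg/mL·hr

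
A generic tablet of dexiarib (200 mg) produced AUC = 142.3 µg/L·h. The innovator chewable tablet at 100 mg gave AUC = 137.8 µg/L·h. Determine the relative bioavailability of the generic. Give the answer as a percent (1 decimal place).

F_rel = 51.6%

F_rel = (AUC_test/D_test) / (AUC_ref/D_ref)
      = (142.3/200) / (137.8/100)
      = 0.7115 / 1.378 = 0.5163 = 51.63%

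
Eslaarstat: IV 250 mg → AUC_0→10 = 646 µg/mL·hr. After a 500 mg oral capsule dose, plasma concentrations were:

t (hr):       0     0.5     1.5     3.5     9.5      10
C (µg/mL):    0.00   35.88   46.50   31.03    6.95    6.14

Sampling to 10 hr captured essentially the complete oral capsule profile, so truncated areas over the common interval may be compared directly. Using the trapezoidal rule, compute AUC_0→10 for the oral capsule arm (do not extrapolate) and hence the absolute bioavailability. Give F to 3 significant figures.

Trapezoidal AUC_0→10 (oral capsule):
  [0→0.5]: (0.00+35.88)/2 × 0.5 = 8.97
  [0.5→1.5]: (35.88+46.50)/2 × 1 = 41.19
  [1.5→3.5]: (46.50+31.03)/2 × 2 = 77.53
  [3.5→9.5]: (31.03+6.95)/2 × 6 = 113.94
  [9.5→10]: (6.95+6.14)/2 × 0.5 = 3.2725
  Sum = 244.9025 µg/mL·hr
F = (AUC_ev/D_ev)/(AUC_iv/D_iv) = (244.9025/500)/(646/250) = 0.489805/2.584 = 0.1896

F = 0.190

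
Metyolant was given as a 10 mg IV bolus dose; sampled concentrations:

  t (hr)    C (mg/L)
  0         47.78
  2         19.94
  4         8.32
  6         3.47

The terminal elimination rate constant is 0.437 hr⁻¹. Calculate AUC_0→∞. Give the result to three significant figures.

AUC = 116 mg/L·hr

Trapezoidal AUC_0→6:
  [0→2]: (47.78+19.94)/2 × 2 = 67.72
  [2→4]: (19.94+8.32)/2 × 2 = 28.26
  [4→6]: (8.32+3.47)/2 × 2 = 11.79
  Sum = 107.77 mg/L·hr
Extrapolated tail: C_last / k_e = 3.47 / 0.437 = 7.941
AUC_0→∞ = 107.77 + 7.941 = 115.711 mg/L·hr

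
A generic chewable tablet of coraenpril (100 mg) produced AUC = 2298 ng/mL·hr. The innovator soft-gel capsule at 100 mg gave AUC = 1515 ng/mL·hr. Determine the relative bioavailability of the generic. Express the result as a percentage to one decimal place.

F_rel = (AUC_test/D_test) / (AUC_ref/D_ref)
      = (2298/100) / (1515/100)
      = 22.98 / 15.15 = 1.5168 = 151.68%

F_rel = 151.7%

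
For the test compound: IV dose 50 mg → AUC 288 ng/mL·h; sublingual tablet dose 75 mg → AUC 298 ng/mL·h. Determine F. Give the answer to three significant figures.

F = (AUC_ev / D_ev) / (AUC_iv / D_iv)
  = (298/75) / (288/50)
  = 3.97333 / 5.76 = 0.6898

F = 0.690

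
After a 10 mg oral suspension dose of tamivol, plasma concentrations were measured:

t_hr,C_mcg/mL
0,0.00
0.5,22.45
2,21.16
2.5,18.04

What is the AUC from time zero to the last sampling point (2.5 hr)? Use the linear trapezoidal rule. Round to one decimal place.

Trapezoidal AUC_0→2.5:
  [0→0.5]: (0.00+22.45)/2 × 0.5 = 5.6125
  [0.5→2]: (22.45+21.16)/2 × 1.5 = 32.7075
  [2→2.5]: (21.16+18.04)/2 × 0.5 = 9.8
  Sum = 48.12 mcg/mL·hr

AUC = 48.1 mcg/mL·hr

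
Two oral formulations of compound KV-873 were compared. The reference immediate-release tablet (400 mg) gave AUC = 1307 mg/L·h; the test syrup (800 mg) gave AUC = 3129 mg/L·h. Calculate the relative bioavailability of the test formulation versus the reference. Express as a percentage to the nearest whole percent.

F_rel = 120%

F_rel = (AUC_test/D_test) / (AUC_ref/D_ref)
      = (3129/800) / (1307/400)
      = 3.91125 / 3.2675 = 1.1970 = 119.70%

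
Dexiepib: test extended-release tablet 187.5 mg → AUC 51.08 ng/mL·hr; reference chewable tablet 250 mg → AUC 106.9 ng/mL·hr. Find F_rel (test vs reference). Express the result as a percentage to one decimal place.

F_rel = 63.7%

F_rel = (AUC_test/D_test) / (AUC_ref/D_ref)
      = (51.08/187.5) / (106.9/250)
      = 0.272427 / 0.4276 = 0.6371 = 63.71%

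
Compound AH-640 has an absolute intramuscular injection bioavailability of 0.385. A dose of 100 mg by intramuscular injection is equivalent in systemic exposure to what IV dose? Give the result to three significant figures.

D_iv = 38.5 mg

Systemic exposure from an extravascular dose = F × D_ev, so the equivalent IV dose is F × D_ev.
D_iv = F × D_ev = 0.385 × 100 = 38.5 mg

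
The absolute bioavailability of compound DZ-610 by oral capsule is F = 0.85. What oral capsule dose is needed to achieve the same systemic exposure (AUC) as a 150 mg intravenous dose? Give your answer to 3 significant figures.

D_oral = 176 mg

For equal systemic exposure: F × D_ev = D_iv
D_ev = D_iv / F = 150 / 0.85 = 176.471 mg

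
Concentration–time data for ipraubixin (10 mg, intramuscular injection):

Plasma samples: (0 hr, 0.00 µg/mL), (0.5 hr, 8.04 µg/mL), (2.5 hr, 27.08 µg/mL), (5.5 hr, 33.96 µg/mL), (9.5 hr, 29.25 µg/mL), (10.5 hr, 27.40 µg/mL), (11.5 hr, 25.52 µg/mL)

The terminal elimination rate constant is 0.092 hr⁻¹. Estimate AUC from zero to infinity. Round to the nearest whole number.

AUC = 587 µg/mL·hr

Trapezoidal AUC_0→11.5:
  [0→0.5]: (0.00+8.04)/2 × 0.5 = 2.01
  [0.5→2.5]: (8.04+27.08)/2 × 2 = 35.12
  [2.5→5.5]: (27.08+33.96)/2 × 3 = 91.56
  [5.5→9.5]: (33.96+29.25)/2 × 4 = 126.42
  [9.5→10.5]: (29.25+27.40)/2 × 1 = 28.325
  [10.5→11.5]: (27.40+25.52)/2 × 1 = 26.46
  Sum = 309.895 µg/mL·hr
Extrapolated tail: C_last / k_e = 25.52 / 0.092 = 277.391
AUC_0→∞ = 309.895 + 277.391 = 587.286 µg/mL·hr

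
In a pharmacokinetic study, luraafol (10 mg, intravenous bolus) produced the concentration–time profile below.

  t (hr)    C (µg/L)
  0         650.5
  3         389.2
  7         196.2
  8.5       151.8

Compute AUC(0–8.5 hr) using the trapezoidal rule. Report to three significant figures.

Trapezoidal AUC_0→8.5:
  [0→3]: (650.5+389.2)/2 × 3 = 1559.55
  [3→7]: (389.2+196.2)/2 × 4 = 1170.8
  [7→8.5]: (196.2+151.8)/2 × 1.5 = 261.0
  Sum = 2991.35 µg/L·hr

AUC = 2990 µg/L·hr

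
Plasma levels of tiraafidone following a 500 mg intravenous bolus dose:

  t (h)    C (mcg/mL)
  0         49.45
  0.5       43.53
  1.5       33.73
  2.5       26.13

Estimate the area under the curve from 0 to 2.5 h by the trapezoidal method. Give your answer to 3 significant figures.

AUC = 91.8 mcg/mL·h

Trapezoidal AUC_0→2.5:
  [0→0.5]: (49.45+43.53)/2 × 0.5 = 23.245
  [0.5→1.5]: (43.53+33.73)/2 × 1 = 38.63
  [1.5→2.5]: (33.73+26.13)/2 × 1 = 29.93
  Sum = 91.805 mcg/mL·h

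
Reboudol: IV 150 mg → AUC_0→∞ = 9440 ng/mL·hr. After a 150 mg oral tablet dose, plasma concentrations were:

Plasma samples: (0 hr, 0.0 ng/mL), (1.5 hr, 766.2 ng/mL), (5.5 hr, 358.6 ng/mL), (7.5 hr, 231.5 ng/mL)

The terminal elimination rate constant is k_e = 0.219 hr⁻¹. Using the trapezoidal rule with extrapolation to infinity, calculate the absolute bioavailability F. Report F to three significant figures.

Trapezoidal AUC_0→7.5 (oral tablet):
  [0→1.5]: (0.0+766.2)/2 × 1.5 = 574.65
  [1.5→5.5]: (766.2+358.6)/2 × 4 = 2249.6
  [5.5→7.5]: (358.6+231.5)/2 × 2 = 590.1
  Sum = 3414.35 ng/mL·hr
Tail: C_last/k_e = 231.5/0.219 = 1057.078
AUC_0→∞ (oral tablet) = 3414.35 + 1057.078 = 4471.428 ng/mL·hr
F = (AUC_ev/D_ev)/(AUC_iv/D_iv) = (4471.428/150)/(9440/150) = 29.80952/62.9333 = 0.4737

F = 0.474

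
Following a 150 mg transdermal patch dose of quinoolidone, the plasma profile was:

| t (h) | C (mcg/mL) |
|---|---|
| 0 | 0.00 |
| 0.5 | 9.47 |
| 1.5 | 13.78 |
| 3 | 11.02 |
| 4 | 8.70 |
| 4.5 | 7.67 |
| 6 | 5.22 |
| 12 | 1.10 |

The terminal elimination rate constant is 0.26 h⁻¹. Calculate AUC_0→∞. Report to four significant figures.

AUC = 79.40 mcg/mL·h

Trapezoidal AUC_0→12:
  [0→0.5]: (0.00+9.47)/2 × 0.5 = 2.3675
  [0.5→1.5]: (9.47+13.78)/2 × 1 = 11.625
  [1.5→3]: (13.78+11.02)/2 × 1.5 = 18.6
  [3→4]: (11.02+8.70)/2 × 1 = 9.86
  [4→4.5]: (8.70+7.67)/2 × 0.5 = 4.0925
  [4.5→6]: (7.67+5.22)/2 × 1.5 = 9.6675
  [6→12]: (5.22+1.10)/2 × 6 = 18.96
  Sum = 75.1725 mcg/mL·h
Extrapolated tail: C_last / k_e = 1.10 / 0.26 = 4.231
AUC_0→∞ = 75.1725 + 4.231 = 79.4035 mcg/mL·h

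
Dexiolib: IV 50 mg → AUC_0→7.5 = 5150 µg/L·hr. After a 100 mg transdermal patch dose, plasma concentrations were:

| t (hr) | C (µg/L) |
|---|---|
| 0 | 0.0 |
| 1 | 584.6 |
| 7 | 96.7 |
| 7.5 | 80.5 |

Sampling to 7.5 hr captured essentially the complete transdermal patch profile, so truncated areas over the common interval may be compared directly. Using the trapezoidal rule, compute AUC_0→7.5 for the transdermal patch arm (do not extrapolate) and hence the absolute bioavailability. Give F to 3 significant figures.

F = 0.231

Trapezoidal AUC_0→7.5 (transdermal patch):
  [0→1]: (0.0+584.6)/2 × 1 = 292.3
  [1→7]: (584.6+96.7)/2 × 6 = 2043.9
  [7→7.5]: (96.7+80.5)/2 × 0.5 = 44.3
  Sum = 2380.5 µg/L·hr
F = (AUC_ev/D_ev)/(AUC_iv/D_iv) = (2380.5/100)/(5150/50) = 23.805/103 = 0.2311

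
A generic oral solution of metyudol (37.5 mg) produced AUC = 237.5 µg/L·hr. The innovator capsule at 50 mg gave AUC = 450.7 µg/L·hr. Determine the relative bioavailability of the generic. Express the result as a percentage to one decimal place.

F_rel = 70.3%

F_rel = (AUC_test/D_test) / (AUC_ref/D_ref)
      = (237.5/37.5) / (450.7/50)
      = 6.33333 / 9.014 = 0.7026 = 70.26%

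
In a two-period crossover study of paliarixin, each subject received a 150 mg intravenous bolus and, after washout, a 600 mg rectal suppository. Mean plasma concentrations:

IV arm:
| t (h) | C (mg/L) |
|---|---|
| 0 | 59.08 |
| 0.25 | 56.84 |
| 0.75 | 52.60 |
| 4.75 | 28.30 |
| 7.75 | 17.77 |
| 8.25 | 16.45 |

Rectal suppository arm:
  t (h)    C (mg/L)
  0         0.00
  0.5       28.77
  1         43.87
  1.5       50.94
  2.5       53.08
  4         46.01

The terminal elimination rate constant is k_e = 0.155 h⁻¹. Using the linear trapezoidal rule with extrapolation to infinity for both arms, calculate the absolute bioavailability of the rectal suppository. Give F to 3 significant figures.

Trapezoidal AUC_0→8.25 (IV):
  [0→0.25]: (59.08+56.84)/2 × 0.25 = 14.49
  [0.25→0.75]: (56.84+52.60)/2 × 0.5 = 27.36
  [0.75→4.75]: (52.60+28.30)/2 × 4 = 161.8
  [4.75→7.75]: (28.30+17.77)/2 × 3 = 69.105
  [7.75→8.25]: (17.77+16.45)/2 × 0.5 = 8.555
  Sum = 281.31 mg/L·h
IV tail: 16.45/0.155 = 106.129; AUC_iv,0→∞ = 281.31 + 106.129 = 387.439 mg/L·h
Trapezoidal AUC_0→4 (rectal suppository):
  [0→0.5]: (0.00+28.77)/2 × 0.5 = 7.1925
  [0.5→1]: (28.77+43.87)/2 × 0.5 = 18.16
  [1→1.5]: (43.87+50.94)/2 × 0.5 = 23.7025
  [1.5→2.5]: (50.94+53.08)/2 × 1 = 52.01
  [2.5→4]: (53.08+46.01)/2 × 1.5 = 74.3175
  Sum = 175.3825 mg/L·h
rectal suppository tail: 46.01/0.155 = 296.839; AUC_ev,0→∞ = 175.3825 + 296.839 = 472.2215 mg/L·h
F = (AUC_ev/D_ev)/(AUC_iv/D_iv) = (472.2215/600)/(387.439/150) = 0.787036/2.58293 = 0.3047

F = 0.305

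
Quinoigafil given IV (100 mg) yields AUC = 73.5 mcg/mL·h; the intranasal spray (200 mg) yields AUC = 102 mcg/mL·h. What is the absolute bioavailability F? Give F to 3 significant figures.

F = 0.694

F = (AUC_ev / D_ev) / (AUC_iv / D_iv)
  = (102/200) / (73.5/100)
  = 0.51 / 0.735 = 0.6939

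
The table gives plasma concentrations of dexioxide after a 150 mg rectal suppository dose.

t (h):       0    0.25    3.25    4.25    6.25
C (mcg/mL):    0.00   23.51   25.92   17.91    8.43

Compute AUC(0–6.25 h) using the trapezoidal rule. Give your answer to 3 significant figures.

AUC = 125 mcg/mL·h

Trapezoidal AUC_0→6.25:
  [0→0.25]: (0.00+23.51)/2 × 0.25 = 2.93875
  [0.25→3.25]: (23.51+25.92)/2 × 3 = 74.145
  [3.25→4.25]: (25.92+17.91)/2 × 1 = 21.915
  [4.25→6.25]: (17.91+8.43)/2 × 2 = 26.34
  Sum = 125.33875 mcg/mL·h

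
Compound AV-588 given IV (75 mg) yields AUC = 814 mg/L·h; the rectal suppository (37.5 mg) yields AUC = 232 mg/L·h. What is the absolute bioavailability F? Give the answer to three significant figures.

F = (AUC_ev / D_ev) / (AUC_iv / D_iv)
  = (232/37.5) / (814/75)
  = 6.18667 / 10.8533 = 0.5700

F = 0.570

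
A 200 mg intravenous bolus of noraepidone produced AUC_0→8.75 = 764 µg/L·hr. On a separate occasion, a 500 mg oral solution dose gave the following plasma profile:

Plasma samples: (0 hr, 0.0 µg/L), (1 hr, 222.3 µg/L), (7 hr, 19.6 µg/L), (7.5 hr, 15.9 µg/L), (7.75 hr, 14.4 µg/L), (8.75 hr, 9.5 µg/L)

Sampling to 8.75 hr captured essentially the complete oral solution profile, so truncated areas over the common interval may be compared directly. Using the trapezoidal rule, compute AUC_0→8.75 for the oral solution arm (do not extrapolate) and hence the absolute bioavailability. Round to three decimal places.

Trapezoidal AUC_0→8.75 (oral solution):
  [0→1]: (0.0+222.3)/2 × 1 = 111.15
  [1→7]: (222.3+19.6)/2 × 6 = 725.7
  [7→7.5]: (19.6+15.9)/2 × 0.5 = 8.875
  [7.5→7.75]: (15.9+14.4)/2 × 0.25 = 3.7875
  [7.75→8.75]: (14.4+9.5)/2 × 1 = 11.95
  Sum = 861.4625 µg/L·hr
F = (AUC_ev/D_ev)/(AUC_iv/D_iv) = (861.4625/500)/(764/200) = 1.722925/3.82 = 0.4510

F = 0.451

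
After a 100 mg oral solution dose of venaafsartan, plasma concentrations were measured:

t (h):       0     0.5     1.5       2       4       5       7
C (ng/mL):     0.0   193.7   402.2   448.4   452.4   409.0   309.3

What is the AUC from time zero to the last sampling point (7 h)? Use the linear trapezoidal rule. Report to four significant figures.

AUC = 2609 ng/mL·h

Trapezoidal AUC_0→7:
  [0→0.5]: (0.0+193.7)/2 × 0.5 = 48.425
  [0.5→1.5]: (193.7+402.2)/2 × 1 = 297.95
  [1.5→2]: (402.2+448.4)/2 × 0.5 = 212.65
  [2→4]: (448.4+452.4)/2 × 2 = 900.8
  [4→5]: (452.4+409.0)/2 × 1 = 430.7
  [5→7]: (409.0+309.3)/2 × 2 = 718.3
  Sum = 2608.825 ng/mL·h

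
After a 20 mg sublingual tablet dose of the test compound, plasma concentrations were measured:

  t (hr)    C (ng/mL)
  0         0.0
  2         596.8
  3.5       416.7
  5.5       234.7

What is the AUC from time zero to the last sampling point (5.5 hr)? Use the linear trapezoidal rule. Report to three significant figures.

Trapezoidal AUC_0→5.5:
  [0→2]: (0.0+596.8)/2 × 2 = 596.8
  [2→3.5]: (596.8+416.7)/2 × 1.5 = 760.125
  [3.5→5.5]: (416.7+234.7)/2 × 2 = 651.4
  Sum = 2008.325 ng/mL·hr

AUC = 2010 ng/mL·hr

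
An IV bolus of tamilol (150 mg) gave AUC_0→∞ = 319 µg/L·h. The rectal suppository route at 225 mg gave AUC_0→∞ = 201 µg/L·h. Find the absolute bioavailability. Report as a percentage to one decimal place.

F = (AUC_ev / D_ev) / (AUC_iv / D_iv)
  = (201/225) / (319/150)
  = 0.893333 / 2.12667 = 0.4201
  = 42.01%

F = 42.0%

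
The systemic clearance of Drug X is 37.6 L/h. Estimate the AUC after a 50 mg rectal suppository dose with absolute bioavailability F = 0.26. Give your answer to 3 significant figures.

AUC = 0.346 mg/L·h

AUC_0→∞ = F × Dose / CL
        = 0.26 × 50 / 37.6 = 0.345745 mg/L·h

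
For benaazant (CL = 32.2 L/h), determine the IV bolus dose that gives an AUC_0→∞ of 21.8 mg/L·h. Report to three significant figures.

Dose_iv = CL × AUC_0→∞
     = 32.2 × 21.8 = 701.96 mg

Dose = 702 mg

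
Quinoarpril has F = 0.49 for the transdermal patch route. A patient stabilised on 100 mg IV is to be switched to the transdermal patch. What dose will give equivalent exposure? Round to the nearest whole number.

D_transdermal = 204 mg

For equal systemic exposure: F × D_ev = D_iv
D_ev = D_iv / F = 100 / 0.49 = 204.082 mg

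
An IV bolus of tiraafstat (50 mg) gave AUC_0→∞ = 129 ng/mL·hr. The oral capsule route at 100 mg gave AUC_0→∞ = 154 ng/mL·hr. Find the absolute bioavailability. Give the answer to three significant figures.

F = 0.597

F = (AUC_ev / D_ev) / (AUC_iv / D_iv)
  = (154/100) / (129/50)
  = 1.54 / 2.58 = 0.5969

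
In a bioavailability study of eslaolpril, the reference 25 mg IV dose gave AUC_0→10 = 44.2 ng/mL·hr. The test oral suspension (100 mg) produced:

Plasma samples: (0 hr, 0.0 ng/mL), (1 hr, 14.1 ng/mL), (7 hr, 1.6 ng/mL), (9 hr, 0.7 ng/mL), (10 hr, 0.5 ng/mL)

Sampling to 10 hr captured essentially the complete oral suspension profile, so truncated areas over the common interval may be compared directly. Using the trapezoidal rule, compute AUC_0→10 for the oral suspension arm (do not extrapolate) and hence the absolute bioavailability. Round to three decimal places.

F = 0.323

Trapezoidal AUC_0→10 (oral suspension):
  [0→1]: (0.0+14.1)/2 × 1 = 7.05
  [1→7]: (14.1+1.6)/2 × 6 = 47.1
  [7→9]: (1.6+0.7)/2 × 2 = 2.3
  [9→10]: (0.7+0.5)/2 × 1 = 0.6
  Sum = 57.05 ng/mL·hr
F = (AUC_ev/D_ev)/(AUC_iv/D_iv) = (57.05/100)/(44.2/25) = 0.5705/1.768 = 0.3227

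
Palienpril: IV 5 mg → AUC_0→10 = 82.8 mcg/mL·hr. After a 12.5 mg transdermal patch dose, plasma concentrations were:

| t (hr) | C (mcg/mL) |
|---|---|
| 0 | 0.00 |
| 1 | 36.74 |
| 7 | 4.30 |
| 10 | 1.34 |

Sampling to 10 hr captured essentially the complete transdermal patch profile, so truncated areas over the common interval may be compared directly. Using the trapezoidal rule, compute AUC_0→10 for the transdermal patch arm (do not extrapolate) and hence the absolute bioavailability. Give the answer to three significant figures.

F = 0.724

Trapezoidal AUC_0→10 (transdermal patch):
  [0→1]: (0.00+36.74)/2 × 1 = 18.37
  [1→7]: (36.74+4.30)/2 × 6 = 123.12
  [7→10]: (4.30+1.34)/2 × 3 = 8.46
  Sum = 149.95 mcg/mL·hr
F = (AUC_ev/D_ev)/(AUC_iv/D_iv) = (149.95/12.5)/(82.8/5) = 11.996/16.56 = 0.7244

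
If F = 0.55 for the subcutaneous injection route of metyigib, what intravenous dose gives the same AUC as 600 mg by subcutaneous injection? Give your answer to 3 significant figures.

Systemic exposure from an extravascular dose = F × D_ev, so the equivalent IV dose is F × D_ev.
D_iv = F × D_ev = 0.55 × 600 = 330 mg

D_iv = 330 mg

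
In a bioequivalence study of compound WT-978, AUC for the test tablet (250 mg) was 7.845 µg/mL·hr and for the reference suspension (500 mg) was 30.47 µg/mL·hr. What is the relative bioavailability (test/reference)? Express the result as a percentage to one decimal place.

F_rel = (AUC_test/D_test) / (AUC_ref/D_ref)
      = (7.845/250) / (30.47/500)
      = 0.03138 / 0.06094 = 0.5149 = 51.49%

F_rel = 51.5%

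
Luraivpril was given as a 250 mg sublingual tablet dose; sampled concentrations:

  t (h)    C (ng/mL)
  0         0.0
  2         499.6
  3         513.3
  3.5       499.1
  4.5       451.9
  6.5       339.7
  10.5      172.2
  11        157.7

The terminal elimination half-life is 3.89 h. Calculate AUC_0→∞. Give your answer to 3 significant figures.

Trapezoidal AUC_0→11:
  [0→2]: (0.0+499.6)/2 × 2 = 499.6
  [2→3]: (499.6+513.3)/2 × 1 = 506.45
  [3→3.5]: (513.3+499.1)/2 × 0.5 = 253.1
  [3.5→4.5]: (499.1+451.9)/2 × 1 = 475.5
  [4.5→6.5]: (451.9+339.7)/2 × 2 = 791.6
  [6.5→10.5]: (339.7+172.2)/2 × 4 = 1023.8
  [10.5→11]: (172.2+157.7)/2 × 0.5 = 82.475
  Sum = 3632.525 ng/mL·h
k_e = ln2 / t½ = 0.693147 / 3.89 = 0.1782 h^-1
Extrapolated tail: C_last / k_e = 157.7 / 0.1782 = 884.961
AUC_0→∞ = 3632.525 + 884.961 = 4517.486 ng/mL·h

AUC = 4520 ng/mL·h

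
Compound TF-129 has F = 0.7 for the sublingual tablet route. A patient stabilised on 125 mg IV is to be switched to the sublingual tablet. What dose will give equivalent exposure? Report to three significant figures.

D_sublingual = 179 mg

For equal systemic exposure: F × D_ev = D_iv
D_ev = D_iv / F = 125 / 0.7 = 178.571 mg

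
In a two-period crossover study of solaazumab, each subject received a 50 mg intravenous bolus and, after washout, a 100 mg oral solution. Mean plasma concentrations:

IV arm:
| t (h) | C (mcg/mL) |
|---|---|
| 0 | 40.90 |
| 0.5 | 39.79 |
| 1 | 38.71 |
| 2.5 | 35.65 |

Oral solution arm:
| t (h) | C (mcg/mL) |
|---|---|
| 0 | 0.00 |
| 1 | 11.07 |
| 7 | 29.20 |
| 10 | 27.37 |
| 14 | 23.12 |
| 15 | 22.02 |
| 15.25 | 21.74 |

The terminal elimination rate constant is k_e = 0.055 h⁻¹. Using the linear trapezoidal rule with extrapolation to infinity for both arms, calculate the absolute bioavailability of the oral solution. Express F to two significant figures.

F = 0.49

Trapezoidal AUC_0→2.5 (IV):
  [0→0.5]: (40.90+39.79)/2 × 0.5 = 20.1725
  [0.5→1]: (39.79+38.71)/2 × 0.5 = 19.625
  [1→2.5]: (38.71+35.65)/2 × 1.5 = 55.77
  Sum = 95.5675 mcg/mL·h
IV tail: 35.65/0.055 = 648.182; AUC_iv,0→∞ = 95.5675 + 648.182 = 743.7495 mcg/mL·h
Trapezoidal AUC_0→15.25 (oral solution):
  [0→1]: (0.00+11.07)/2 × 1 = 5.535
  [1→7]: (11.07+29.20)/2 × 6 = 120.81
  [7→10]: (29.20+27.37)/2 × 3 = 84.855
  [10→14]: (27.37+23.12)/2 × 4 = 100.98
  [14→15]: (23.12+22.02)/2 × 1 = 22.57
  [15→15.25]: (22.02+21.74)/2 × 0.25 = 5.47
  Sum = 340.22 mcg/mL·h
oral solution tail: 21.74/0.055 = 395.273; AUC_ev,0→∞ = 340.22 + 395.273 = 735.493 mcg/mL·h
F = (AUC_ev/D_ev)/(AUC_iv/D_iv) = (735.493/100)/(743.7495/50) = 7.35493/14.87499 = 0.4944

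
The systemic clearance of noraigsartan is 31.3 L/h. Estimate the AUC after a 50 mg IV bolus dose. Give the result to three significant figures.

AUC_0→∞ = Dose_iv / CL
        = 50 / 31.3 = 1.59744 mg/L·h

AUC = 1.60 mg/L·h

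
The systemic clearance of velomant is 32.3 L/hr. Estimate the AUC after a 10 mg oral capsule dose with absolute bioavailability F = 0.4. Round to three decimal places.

AUC_0→∞ = F × Dose / CL
        = 0.4 × 10 / 32.3 = 0.123839 mg/L·hr

AUC = 0.124 mg/L·hr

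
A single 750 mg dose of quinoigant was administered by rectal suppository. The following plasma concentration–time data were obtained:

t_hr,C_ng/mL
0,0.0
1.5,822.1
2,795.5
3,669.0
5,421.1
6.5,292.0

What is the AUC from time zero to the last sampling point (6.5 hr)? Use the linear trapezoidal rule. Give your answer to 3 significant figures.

AUC = 3380 ng/mL·hr

Trapezoidal AUC_0→6.5:
  [0→1.5]: (0.0+822.1)/2 × 1.5 = 616.575
  [1.5→2]: (822.1+795.5)/2 × 0.5 = 404.4
  [2→3]: (795.5+669.0)/2 × 1 = 732.25
  [3→5]: (669.0+421.1)/2 × 2 = 1090.1
  [5→6.5]: (421.1+292.0)/2 × 1.5 = 534.825
  Sum = 3378.15 ng/mL·hr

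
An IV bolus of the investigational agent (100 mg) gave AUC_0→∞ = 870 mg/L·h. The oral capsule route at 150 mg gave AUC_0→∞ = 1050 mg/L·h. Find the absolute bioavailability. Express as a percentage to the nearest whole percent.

F = (AUC_ev / D_ev) / (AUC_iv / D_iv)
  = (1050/150) / (870/100)
  = 7 / 8.7 = 0.8046
  = 80.46%

F = 80%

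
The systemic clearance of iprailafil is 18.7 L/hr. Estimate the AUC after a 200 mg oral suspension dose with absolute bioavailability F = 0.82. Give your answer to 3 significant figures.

AUC = 8.77 mg/L·hr

AUC_0→∞ = F × Dose / CL
        = 0.82 × 200 / 18.7 = 8.77005 mg/L·hr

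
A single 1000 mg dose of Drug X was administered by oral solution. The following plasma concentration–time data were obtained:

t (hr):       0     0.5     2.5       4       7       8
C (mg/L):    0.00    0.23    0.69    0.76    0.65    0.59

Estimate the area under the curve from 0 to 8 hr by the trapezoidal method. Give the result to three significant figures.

AUC = 4.80 mg/L·hr

Trapezoidal AUC_0→8:
  [0→0.5]: (0.00+0.23)/2 × 0.5 = 0.0575
  [0.5→2.5]: (0.23+0.69)/2 × 2 = 0.92
  [2.5→4]: (0.69+0.76)/2 × 1.5 = 1.0875
  [4→7]: (0.76+0.65)/2 × 3 = 2.115
  [7→8]: (0.65+0.59)/2 × 1 = 0.62
  Sum = 4.8 mg/L·hr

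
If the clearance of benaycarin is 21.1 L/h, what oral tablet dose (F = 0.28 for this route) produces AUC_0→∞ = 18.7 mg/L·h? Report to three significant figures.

Dose = 1410 mg

Dose = CL × AUC_0→∞ / F
     = 21.1 × 18.7 / 0.28 = 1409.18 mg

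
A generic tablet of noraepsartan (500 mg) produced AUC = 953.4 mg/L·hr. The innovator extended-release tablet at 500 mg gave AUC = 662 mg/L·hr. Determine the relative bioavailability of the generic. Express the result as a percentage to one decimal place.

F_rel = 144.0%

F_rel = (AUC_test/D_test) / (AUC_ref/D_ref)
      = (953.4/500) / (662/500)
      = 1.9068 / 1.324 = 1.4402 = 144.02%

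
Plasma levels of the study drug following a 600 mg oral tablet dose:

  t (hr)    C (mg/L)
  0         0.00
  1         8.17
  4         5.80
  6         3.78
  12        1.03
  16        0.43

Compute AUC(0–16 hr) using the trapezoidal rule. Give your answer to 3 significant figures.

Trapezoidal AUC_0→16:
  [0→1]: (0.00+8.17)/2 × 1 = 4.085
  [1→4]: (8.17+5.80)/2 × 3 = 20.955
  [4→6]: (5.80+3.78)/2 × 2 = 9.58
  [6→12]: (3.78+1.03)/2 × 6 = 14.43
  [12→16]: (1.03+0.43)/2 × 4 = 2.92
  Sum = 51.97 mg/L·hr

AUC = 52.0 mg/L·hr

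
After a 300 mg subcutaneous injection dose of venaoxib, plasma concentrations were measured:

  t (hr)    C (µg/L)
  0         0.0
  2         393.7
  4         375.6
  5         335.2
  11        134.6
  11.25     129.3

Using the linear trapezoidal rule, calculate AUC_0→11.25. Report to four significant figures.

Trapezoidal AUC_0→11.25:
  [0→2]: (0.0+393.7)/2 × 2 = 393.7
  [2→4]: (393.7+375.6)/2 × 2 = 769.3
  [4→5]: (375.6+335.2)/2 × 1 = 355.4
  [5→11]: (335.2+134.6)/2 × 6 = 1409.4
  [11→11.25]: (134.6+129.3)/2 × 0.25 = 32.9875
  Sum = 2960.7875 µg/L·hr

AUC = 2961 µg/L·hr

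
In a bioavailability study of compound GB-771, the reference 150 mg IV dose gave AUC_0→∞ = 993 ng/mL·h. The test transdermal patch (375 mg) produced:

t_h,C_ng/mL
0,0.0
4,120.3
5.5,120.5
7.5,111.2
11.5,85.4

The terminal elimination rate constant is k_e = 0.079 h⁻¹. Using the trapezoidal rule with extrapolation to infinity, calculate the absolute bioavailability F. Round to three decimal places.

F = 0.857

Trapezoidal AUC_0→11.5 (transdermal patch):
  [0→4]: (0.0+120.3)/2 × 4 = 240.6
  [4→5.5]: (120.3+120.5)/2 × 1.5 = 180.6
  [5.5→7.5]: (120.5+111.2)/2 × 2 = 231.7
  [7.5→11.5]: (111.2+85.4)/2 × 4 = 393.2
  Sum = 1046.1 ng/mL·h
Tail: C_last/k_e = 85.4/0.079 = 1081.013
AUC_0→∞ (transdermal patch) = 1046.1 + 1081.013 = 2127.113 ng/mL·h
F = (AUC_ev/D_ev)/(AUC_iv/D_iv) = (2127.113/375)/(993/150) = 5.6723/6.62 = 0.8568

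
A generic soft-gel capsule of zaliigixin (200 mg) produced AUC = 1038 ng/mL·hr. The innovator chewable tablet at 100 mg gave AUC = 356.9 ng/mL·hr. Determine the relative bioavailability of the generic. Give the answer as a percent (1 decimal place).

F_rel = 145.4%

F_rel = (AUC_test/D_test) / (AUC_ref/D_ref)
      = (1038/200) / (356.9/100)
      = 5.19 / 3.569 = 1.4542 = 145.42%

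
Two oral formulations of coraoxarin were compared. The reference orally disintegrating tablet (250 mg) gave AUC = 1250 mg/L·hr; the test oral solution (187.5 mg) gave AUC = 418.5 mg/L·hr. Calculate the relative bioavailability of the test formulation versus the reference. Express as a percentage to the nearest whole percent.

F_rel = (AUC_test/D_test) / (AUC_ref/D_ref)
      = (418.5/187.5) / (1250/250)
      = 2.232 / 5 = 0.4464 = 44.64%

F_rel = 45%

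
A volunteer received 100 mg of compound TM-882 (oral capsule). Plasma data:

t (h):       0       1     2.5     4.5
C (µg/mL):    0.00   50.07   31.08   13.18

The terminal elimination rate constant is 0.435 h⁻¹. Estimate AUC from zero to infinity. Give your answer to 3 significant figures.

AUC = 160 µg/mL·h

Trapezoidal AUC_0→4.5:
  [0→1]: (0.00+50.07)/2 × 1 = 25.035
  [1→2.5]: (50.07+31.08)/2 × 1.5 = 60.8625
  [2.5→4.5]: (31.08+13.18)/2 × 2 = 44.26
  Sum = 130.1575 µg/mL·h
Extrapolated tail: C_last / k_e = 13.18 / 0.435 = 30.299
AUC_0→∞ = 130.1575 + 30.299 = 160.4565 µg/mL·h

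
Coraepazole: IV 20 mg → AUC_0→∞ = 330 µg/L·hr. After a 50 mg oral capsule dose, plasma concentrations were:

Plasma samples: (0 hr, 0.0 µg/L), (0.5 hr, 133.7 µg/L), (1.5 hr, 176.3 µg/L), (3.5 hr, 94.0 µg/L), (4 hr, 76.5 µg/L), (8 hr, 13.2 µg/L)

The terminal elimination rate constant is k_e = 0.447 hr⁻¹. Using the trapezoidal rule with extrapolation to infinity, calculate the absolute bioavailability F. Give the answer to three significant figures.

Trapezoidal AUC_0→8 (oral capsule):
  [0→0.5]: (0.0+133.7)/2 × 0.5 = 33.425
  [0.5→1.5]: (133.7+176.3)/2 × 1 = 155.0
  [1.5→3.5]: (176.3+94.0)/2 × 2 = 270.3
  [3.5→4]: (94.0+76.5)/2 × 0.5 = 42.625
  [4→8]: (76.5+13.2)/2 × 4 = 179.4
  Sum = 680.75 µg/L·hr
Tail: C_last/k_e = 13.2/0.447 = 29.530
AUC_0→∞ (oral capsule) = 680.75 + 29.530 = 710.28 µg/L·hr
F = (AUC_ev/D_ev)/(AUC_iv/D_iv) = (710.28/50)/(330/20) = 14.2056/16.5 = 0.8609

F = 0.861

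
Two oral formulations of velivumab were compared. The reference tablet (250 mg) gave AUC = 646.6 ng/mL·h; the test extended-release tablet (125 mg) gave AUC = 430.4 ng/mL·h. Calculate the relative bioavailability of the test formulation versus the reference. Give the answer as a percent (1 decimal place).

F_rel = (AUC_test/D_test) / (AUC_ref/D_ref)
      = (430.4/125) / (646.6/250)
      = 3.4432 / 2.5864 = 1.3313 = 133.13%

F_rel = 133.1%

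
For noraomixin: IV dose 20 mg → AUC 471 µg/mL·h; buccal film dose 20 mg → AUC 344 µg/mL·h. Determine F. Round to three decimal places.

F = (AUC_ev / D_ev) / (AUC_iv / D_iv)
  = (344/20) / (471/20)
  = 17.2 / 23.55 = 0.7304

F = 0.730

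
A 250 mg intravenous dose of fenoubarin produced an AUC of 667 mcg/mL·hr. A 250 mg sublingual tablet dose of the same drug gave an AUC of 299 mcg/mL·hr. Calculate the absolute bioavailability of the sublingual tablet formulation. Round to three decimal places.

F = 0.448

F = (AUC_ev / D_ev) / (AUC_iv / D_iv)
  = (299/250) / (667/250)
  = 1.196 / 2.668 = 0.4483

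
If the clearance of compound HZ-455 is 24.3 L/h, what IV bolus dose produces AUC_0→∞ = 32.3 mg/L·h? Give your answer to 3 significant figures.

Dose = 785 mg

Dose_iv = CL × AUC_0→∞
     = 24.3 × 32.3 = 784.89 mg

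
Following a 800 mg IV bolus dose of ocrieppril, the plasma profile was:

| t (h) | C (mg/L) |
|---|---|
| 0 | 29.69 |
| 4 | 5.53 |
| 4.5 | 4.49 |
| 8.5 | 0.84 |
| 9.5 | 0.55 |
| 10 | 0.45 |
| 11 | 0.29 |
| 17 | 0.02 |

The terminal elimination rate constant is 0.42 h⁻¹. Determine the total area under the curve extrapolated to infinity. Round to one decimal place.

AUC = 85.9 mg/L·h

Trapezoidal AUC_0→17:
  [0→4]: (29.69+5.53)/2 × 4 = 70.44
  [4→4.5]: (5.53+4.49)/2 × 0.5 = 2.505
  [4.5→8.5]: (4.49+0.84)/2 × 4 = 10.66
  [8.5→9.5]: (0.84+0.55)/2 × 1 = 0.695
  [9.5→10]: (0.55+0.45)/2 × 0.5 = 0.25
  [10→11]: (0.45+0.29)/2 × 1 = 0.37
  [11→17]: (0.29+0.02)/2 × 6 = 0.93
  Sum = 85.85 mg/L·h
Extrapolated tail: C_last / k_e = 0.02 / 0.42 = 0.048
AUC_0→∞ = 85.85 + 0.048 = 85.898 mg/L·h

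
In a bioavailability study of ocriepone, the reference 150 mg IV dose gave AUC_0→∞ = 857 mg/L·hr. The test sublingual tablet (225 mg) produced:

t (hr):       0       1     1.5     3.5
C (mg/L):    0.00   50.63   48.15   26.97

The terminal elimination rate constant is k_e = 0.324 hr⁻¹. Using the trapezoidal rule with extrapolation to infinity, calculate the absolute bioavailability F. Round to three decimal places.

F = 0.162

Trapezoidal AUC_0→3.5 (sublingual tablet):
  [0→1]: (0.00+50.63)/2 × 1 = 25.315
  [1→1.5]: (50.63+48.15)/2 × 0.5 = 24.695
  [1.5→3.5]: (48.15+26.97)/2 × 2 = 75.12
  Sum = 125.13 mg/L·hr
Tail: C_last/k_e = 26.97/0.324 = 83.241
AUC_0→∞ (sublingual tablet) = 125.13 + 83.241 = 208.371 mg/L·hr
F = (AUC_ev/D_ev)/(AUC_iv/D_iv) = (208.371/225)/(857/150) = 0.926093/5.71333 = 0.1621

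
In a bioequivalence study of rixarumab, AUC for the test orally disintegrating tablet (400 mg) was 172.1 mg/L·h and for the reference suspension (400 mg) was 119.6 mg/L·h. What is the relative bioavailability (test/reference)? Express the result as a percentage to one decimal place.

F_rel = 143.9%

F_rel = (AUC_test/D_test) / (AUC_ref/D_ref)
      = (172.1/400) / (119.6/400)
      = 0.43025 / 0.299 = 1.4390 = 143.90%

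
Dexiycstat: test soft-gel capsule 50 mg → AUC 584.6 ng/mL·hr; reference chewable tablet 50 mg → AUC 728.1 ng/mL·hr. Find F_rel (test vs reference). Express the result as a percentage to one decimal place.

F_rel = (AUC_test/D_test) / (AUC_ref/D_ref)
      = (584.6/50) / (728.1/50)
      = 11.692 / 14.562 = 0.8029 = 80.29%

F_rel = 80.3%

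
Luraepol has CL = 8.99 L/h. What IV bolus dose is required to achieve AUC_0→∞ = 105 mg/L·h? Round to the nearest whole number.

Dose_iv = CL × AUC_0→∞
     = 8.99 × 105 = 943.95 mg

Dose = 944 mg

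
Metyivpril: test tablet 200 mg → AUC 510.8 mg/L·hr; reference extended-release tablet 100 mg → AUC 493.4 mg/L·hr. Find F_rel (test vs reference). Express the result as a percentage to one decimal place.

F_rel = 51.8%

F_rel = (AUC_test/D_test) / (AUC_ref/D_ref)
      = (510.8/200) / (493.4/100)
      = 2.554 / 4.934 = 0.5176 = 51.76%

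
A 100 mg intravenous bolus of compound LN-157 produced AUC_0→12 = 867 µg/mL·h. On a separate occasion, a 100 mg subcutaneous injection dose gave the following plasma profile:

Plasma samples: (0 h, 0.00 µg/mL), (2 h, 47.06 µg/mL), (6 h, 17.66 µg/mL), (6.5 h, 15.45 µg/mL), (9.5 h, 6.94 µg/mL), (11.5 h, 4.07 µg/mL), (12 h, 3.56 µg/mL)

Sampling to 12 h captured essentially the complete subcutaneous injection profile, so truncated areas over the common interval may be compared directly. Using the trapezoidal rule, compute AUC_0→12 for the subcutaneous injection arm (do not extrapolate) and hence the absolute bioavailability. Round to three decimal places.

F = 0.267

Trapezoidal AUC_0→12 (subcutaneous injection):
  [0→2]: (0.00+47.06)/2 × 2 = 47.06
  [2→6]: (47.06+17.66)/2 × 4 = 129.44
  [6→6.5]: (17.66+15.45)/2 × 0.5 = 8.2775
  [6.5→9.5]: (15.45+6.94)/2 × 3 = 33.585
  [9.5→11.5]: (6.94+4.07)/2 × 2 = 11.01
  [11.5→12]: (4.07+3.56)/2 × 0.5 = 1.9075
  Sum = 231.28 µg/mL·h
F = (AUC_ev/D_ev)/(AUC_iv/D_iv) = (231.28/100)/(867/100) = 2.3128/8.67 = 0.2668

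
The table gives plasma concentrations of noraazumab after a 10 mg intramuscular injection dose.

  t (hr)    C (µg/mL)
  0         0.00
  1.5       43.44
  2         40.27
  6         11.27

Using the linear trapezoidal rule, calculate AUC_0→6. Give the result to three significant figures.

Trapezoidal AUC_0→6:
  [0→1.5]: (0.00+43.44)/2 × 1.5 = 32.58
  [1.5→2]: (43.44+40.27)/2 × 0.5 = 20.9275
  [2→6]: (40.27+11.27)/2 × 4 = 103.08
  Sum = 156.5875 µg/mL·hr

AUC = 157 µg/mL·hr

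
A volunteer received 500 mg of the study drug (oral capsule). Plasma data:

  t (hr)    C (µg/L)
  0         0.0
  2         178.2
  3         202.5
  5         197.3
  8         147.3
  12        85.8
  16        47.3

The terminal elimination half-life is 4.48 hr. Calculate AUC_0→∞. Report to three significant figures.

Trapezoidal AUC_0→16:
  [0→2]: (0.0+178.2)/2 × 2 = 178.2
  [2→3]: (178.2+202.5)/2 × 1 = 190.35
  [3→5]: (202.5+197.3)/2 × 2 = 399.8
  [5→8]: (197.3+147.3)/2 × 3 = 516.9
  [8→12]: (147.3+85.8)/2 × 4 = 466.2
  [12→16]: (85.8+47.3)/2 × 4 = 266.2
  Sum = 2017.65 µg/L·hr
k_e = ln2 / t½ = 0.693147 / 4.48 = 0.1547 hr^-1
Extrapolated tail: C_last / k_e = 47.3 / 0.1547 = 305.753
AUC_0→∞ = 2017.65 + 305.753 = 2323.403 µg/L·hr

AUC = 2320 µg/L·hr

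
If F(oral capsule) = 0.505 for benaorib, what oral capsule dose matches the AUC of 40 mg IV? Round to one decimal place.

For equal systemic exposure: F × D_ev = D_iv
D_ev = D_iv / F = 40 / 0.505 = 79.2079 mg

D_oral = 79.2 mg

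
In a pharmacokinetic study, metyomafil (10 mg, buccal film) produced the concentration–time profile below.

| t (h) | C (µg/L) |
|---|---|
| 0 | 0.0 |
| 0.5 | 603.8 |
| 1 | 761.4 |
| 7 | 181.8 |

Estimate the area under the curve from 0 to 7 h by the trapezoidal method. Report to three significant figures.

Trapezoidal AUC_0→7:
  [0→0.5]: (0.0+603.8)/2 × 0.5 = 150.95
  [0.5→1]: (603.8+761.4)/2 × 0.5 = 341.3
  [1→7]: (761.4+181.8)/2 × 6 = 2829.6
  Sum = 3321.85 µg/L·h

AUC = 3320 µg/L·h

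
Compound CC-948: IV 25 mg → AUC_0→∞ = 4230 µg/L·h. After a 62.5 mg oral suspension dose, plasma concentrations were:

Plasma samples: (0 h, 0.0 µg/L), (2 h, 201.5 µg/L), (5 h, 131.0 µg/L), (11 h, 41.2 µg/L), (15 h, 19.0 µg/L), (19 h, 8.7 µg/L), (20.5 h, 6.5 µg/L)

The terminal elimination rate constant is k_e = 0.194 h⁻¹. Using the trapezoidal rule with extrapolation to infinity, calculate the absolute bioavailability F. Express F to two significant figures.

Trapezoidal AUC_0→20.5 (oral suspension):
  [0→2]: (0.0+201.5)/2 × 2 = 201.5
  [2→5]: (201.5+131.0)/2 × 3 = 498.75
  [5→11]: (131.0+41.2)/2 × 6 = 516.6
  [11→15]: (41.2+19.0)/2 × 4 = 120.4
  [15→19]: (19.0+8.7)/2 × 4 = 55.4
  [19→20.5]: (8.7+6.5)/2 × 1.5 = 11.4
  Sum = 1404.05 µg/L·h
Tail: C_last/k_e = 6.5/0.194 = 33.505
AUC_0→∞ (oral suspension) = 1404.05 + 33.505 = 1437.555 µg/L·h
F = (AUC_ev/D_ev)/(AUC_iv/D_iv) = (1437.555/62.5)/(4230/25) = 23.00088/169.2 = 0.1359

F = 0.14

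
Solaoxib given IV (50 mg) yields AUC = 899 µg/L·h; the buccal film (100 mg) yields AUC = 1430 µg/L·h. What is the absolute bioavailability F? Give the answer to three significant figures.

F = 0.795

F = (AUC_ev / D_ev) / (AUC_iv / D_iv)
  = (1430/100) / (899/50)
  = 14.3 / 17.98 = 0.7953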